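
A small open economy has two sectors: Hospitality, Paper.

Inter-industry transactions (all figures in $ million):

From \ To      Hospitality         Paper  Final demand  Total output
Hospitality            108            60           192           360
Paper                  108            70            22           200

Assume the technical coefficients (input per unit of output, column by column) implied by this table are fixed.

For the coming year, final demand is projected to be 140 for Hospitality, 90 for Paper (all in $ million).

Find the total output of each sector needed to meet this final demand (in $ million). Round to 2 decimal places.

x_1 = 323.29, x_2 = 287.67

Technical coefficients a_ij = z_ij / X_j:
  a_11 = 108/360 = 0.30, a_21 = 108/360 = 0.30
  a_12 = 60/200 = 0.30, a_22 = 70/200 = 0.35
I − A =
  [   0.70    -0.30]
  [  -0.30     0.65]
det(I−A) = (0.70)(0.65) − (-0.30)(-0.30) = 0.3650
adj(I−A) = [[0.65, 0.30], [0.30, 0.70]]
(I − A)⁻¹ = adj(I−A) / det(I−A) ≈
  [   1.7808     0.8219]
  [   0.8219     1.9178]
x = (I − A)⁻¹ d = adj(I−A)·d / det(I−A), with det(I−A) = 0.3650:
  x_1 = (0.65·140 + 0.30·90) / 0.3650 = 118.00 / 0.3650 ≈ 323.29
  x_2 = (0.30·140 + 0.70·90) / 0.3650 = 105.00 / 0.3650 ≈ 287.67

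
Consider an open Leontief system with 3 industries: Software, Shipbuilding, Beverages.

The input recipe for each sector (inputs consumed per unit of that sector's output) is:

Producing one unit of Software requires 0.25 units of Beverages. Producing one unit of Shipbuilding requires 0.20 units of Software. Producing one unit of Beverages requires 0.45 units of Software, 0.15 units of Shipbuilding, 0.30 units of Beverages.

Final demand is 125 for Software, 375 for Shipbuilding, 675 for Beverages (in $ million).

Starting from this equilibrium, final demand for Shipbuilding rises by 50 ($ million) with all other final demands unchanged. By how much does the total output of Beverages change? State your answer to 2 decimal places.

I − A =
  [   1.00    -0.20    -0.45]
  [   0.00     1.00    -0.15]
  [  -0.25     0.00     0.70]
Cofactors of I−A, C_ij = (−1)^(i+j)·(minor ij) (rows/columns in the sector order above):
  C_11 = (1.00)(0.70) − (-0.15)(0.00) = 0.7000
  C_12 = −[(0.00)(0.70) − (-0.15)(-0.25)] = 0.0375
  C_13 = (0.00)(0.00) − (1.00)(-0.25) = 0.2500
  C_21 = −[(-0.20)(0.70) − (-0.45)(0.00)] = 0.1400
  C_22 = (1.00)(0.70) − (-0.45)(-0.25) = 0.5875
  C_23 = −[(1.00)(0.00) − (-0.20)(-0.25)] = 0.0500
  C_31 = (-0.20)(-0.15) − (-0.45)(1.00) = 0.4800
  C_32 = −[(1.00)(-0.15) − (-0.45)(0.00)] = 0.1500
  C_33 = (1.00)(1.00) − (-0.20)(0.00) = 1.0000
det(I−A) = Σ_j (I−A)_1j·C_1j = (1.00)(0.7000) + (-0.20)(0.0375) + (-0.45)(0.2500) = 0.5800
adj(I−A) = Cᵀ =
  [ 0.7000   0.1400   0.4800]
  [ 0.0375   0.5875   0.1500]
  [ 0.2500   0.0500   1.0000]
(I − A)⁻¹ = adj(I−A) / det(I−A) ≈
  [   1.2069     0.2414     0.8276]
  [   0.0647     1.0129     0.2586]
  [   0.4310     0.0862     1.7241]
Δx = (I − A)⁻¹ Δd with Δd having +50 in the Shipbuilding component and 0 elsewhere.
So Δx_3 = L_32 · (+50), where L_32 = adj(I−A)_32 / det(I−A) = 0.0500 / 0.5800.
Δx_3 = 0.0500 × (+50) / 0.5800 = 2.50 / 0.5800 ≈ 4.31.

Δx_3 = 4.31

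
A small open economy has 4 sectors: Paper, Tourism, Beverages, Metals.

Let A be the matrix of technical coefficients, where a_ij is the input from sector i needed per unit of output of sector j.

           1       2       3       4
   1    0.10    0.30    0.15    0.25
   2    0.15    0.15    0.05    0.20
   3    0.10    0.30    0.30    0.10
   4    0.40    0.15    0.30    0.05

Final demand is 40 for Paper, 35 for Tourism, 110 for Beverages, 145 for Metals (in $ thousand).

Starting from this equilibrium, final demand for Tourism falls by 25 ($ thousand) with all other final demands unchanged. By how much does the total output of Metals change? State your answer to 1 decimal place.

I − A =
  [   0.90    -0.30    -0.15    -0.25]
  [  -0.15     0.85    -0.05    -0.20]
  [  -0.10    -0.30     0.70    -0.10]
  [  -0.40    -0.15    -0.30     0.95]
Compute the cofactors C_ij = (−1)^(i+j)·(3×3 minor ij) of I−A; the adjugate is their transpose:
adj(I−A) = Cᵀ =
  [ 0.485750   0.284250   0.214500   0.210250]
  [ 0.164000   0.473750   0.136375   0.157250]
  [ 0.180750   0.284250   0.542375   0.164500]
  [ 0.287500   0.284250   0.283125   0.469500]
det(I−A) = Σ_j (I−A)_1j·C_1j = (0.90)(0.485750) + (-0.30)(0.164000) + (-0.15)(0.180750) + (-0.25)(0.287500) = 0.2889875
(I − A)⁻¹ = adj(I−A) / det(I−A) ≈
  [   1.6809     0.9836     0.7422     0.7275]
  [   0.5675     1.6393     0.4719     0.5441]
  [   0.6255     0.9836     1.8768     0.5692]
  [   0.9949     0.9836     0.9797     1.6246]
Δx = (I − A)⁻¹ Δd with Δd having -25 in the Tourism component and 0 elsewhere.
So Δx_4 = L_42 · (-25), where L_42 = adj(I−A)_42 / det(I−A) = 0.284250 / 0.2889875.
Δx_4 = 0.284250 × (-25) / 0.2889875 = -7.10625 / 0.2889875 ≈ -24.6.

Δx_4 = -24.6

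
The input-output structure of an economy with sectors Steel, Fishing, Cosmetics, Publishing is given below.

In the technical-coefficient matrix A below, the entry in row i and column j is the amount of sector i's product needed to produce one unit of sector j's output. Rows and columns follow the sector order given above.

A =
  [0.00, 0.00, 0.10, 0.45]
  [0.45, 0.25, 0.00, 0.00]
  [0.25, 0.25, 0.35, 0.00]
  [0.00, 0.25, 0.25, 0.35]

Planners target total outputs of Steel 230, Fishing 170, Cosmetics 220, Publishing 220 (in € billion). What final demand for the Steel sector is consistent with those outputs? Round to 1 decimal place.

d_1 = 109.0

I − A =
  [   1.00     0.00    -0.10    -0.45]
  [  -0.45     0.75     0.00     0.00]
  [  -0.25    -0.25     0.65     0.00]
  [   0.00    -0.25    -0.25     0.65]
d = (I − A) x:
  d_1 = (+1.00)·230 + (+0.00)·170 + (-0.10)·220 + (-0.45)·220 = 109.0
  d_2 = (-0.45)·230 + (+0.75)·170 + (+0.00)·220 + (+0.00)·220 = 24.0
  d_3 = (-0.25)·230 + (-0.25)·170 + (+0.65)·220 + (+0.00)·220 = 43.0
  d_4 = (+0.00)·230 + (-0.25)·170 + (-0.25)·220 + (+0.65)·220 = 45.5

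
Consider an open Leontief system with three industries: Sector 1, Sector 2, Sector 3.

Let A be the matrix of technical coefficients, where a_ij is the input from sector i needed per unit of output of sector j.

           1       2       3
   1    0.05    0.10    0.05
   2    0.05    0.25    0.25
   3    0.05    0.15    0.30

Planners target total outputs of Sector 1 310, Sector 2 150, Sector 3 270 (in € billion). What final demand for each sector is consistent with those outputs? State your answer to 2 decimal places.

I − A =
  [   0.95    -0.10    -0.05]
  [  -0.05     0.75    -0.25]
  [  -0.05    -0.15     0.70]
d = (I − A) x:
  d_1 = (+0.95)·310 + (-0.10)·150 + (-0.05)·270 = 266.00
  d_2 = (-0.05)·310 + (+0.75)·150 + (-0.25)·270 = 29.50
  d_3 = (-0.05)·310 + (-0.15)·150 + (+0.70)·270 = 151.00

d_1 = 266.00, d_2 = 29.50, d_3 = 151.00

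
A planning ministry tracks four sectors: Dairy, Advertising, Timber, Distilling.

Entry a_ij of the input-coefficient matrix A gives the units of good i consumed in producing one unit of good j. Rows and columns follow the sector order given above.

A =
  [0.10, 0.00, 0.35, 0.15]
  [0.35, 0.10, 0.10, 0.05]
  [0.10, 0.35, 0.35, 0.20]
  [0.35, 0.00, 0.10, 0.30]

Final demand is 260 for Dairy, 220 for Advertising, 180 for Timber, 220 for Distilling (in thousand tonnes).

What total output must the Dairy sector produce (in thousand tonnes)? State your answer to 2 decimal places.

I − A =
  [   0.90     0.00    -0.35    -0.15]
  [  -0.35     0.90    -0.10    -0.05]
  [  -0.10    -0.35     0.65    -0.20]
  [  -0.35     0.00    -0.10     0.70]
Compute the cofactors C_ij = (−1)^(i+j)·(3×3 minor ij) of I−A; the adjugate is their transpose:
adj(I−A) = Cᵀ =
  [ 0.365250   0.091000   0.234000   0.151625]
  [ 0.178125   0.306875   0.159375   0.105625]
  [ 0.217875   0.202125   0.519750   0.209625]
  [ 0.213750   0.074375   0.191250   0.420625]
det(I−A) = Σ_j (I−A)_1j·C_1j = (0.90)(0.365250) + (0.00)(0.178125) + (-0.35)(0.217875) + (-0.15)(0.213750) = 0.22040625
(I − A)⁻¹ = adj(I−A) / det(I−A) ≈
  [   1.6572     0.4129     1.0617     0.6879]
  [   0.8082     1.3923     0.7231     0.4792]
  [   0.9885     0.9171     2.3581     0.9511]
  [   0.9698     0.3374     0.8677     1.9084]
x = (I − A)⁻¹ d = adj(I−A)·d / det(I−A), with det(I−A) = 0.22040625:
  x_1 = (0.365250·260 + 0.091000·220 + 0.234000·180 + 0.151625·220) / 0.22040625 = 190.4625 / 0.22040625 ≈ 864.14
  x_2 = (0.178125·260 + 0.306875·220 + 0.159375·180 + 0.105625·220) / 0.22040625 = 165.75 / 0.22040625 ≈ 752.02
  x_3 = (0.217875·260 + 0.202125·220 + 0.519750·180 + 0.209625·220) / 0.22040625 = 240.7875 / 0.22040625 ≈ 1092.47
  x_4 = (0.213750·260 + 0.074375·220 + 0.191250·180 + 0.420625·220) / 0.22040625 = 198.90 / 0.22040625 ≈ 902.42

x_1 = 864.14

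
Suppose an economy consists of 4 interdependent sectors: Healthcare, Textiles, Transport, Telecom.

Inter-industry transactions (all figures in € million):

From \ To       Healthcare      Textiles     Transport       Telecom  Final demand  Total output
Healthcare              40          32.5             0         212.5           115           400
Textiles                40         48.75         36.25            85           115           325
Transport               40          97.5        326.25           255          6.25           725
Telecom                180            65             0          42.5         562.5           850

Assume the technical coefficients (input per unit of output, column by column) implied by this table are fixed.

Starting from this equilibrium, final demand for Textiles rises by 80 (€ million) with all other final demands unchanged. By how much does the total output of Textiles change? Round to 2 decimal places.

Δx_2 = 104.87

Technical coefficients a_ij = z_ij / X_j:
  a_11 = 40/400 = 0.10, a_21 = 40/400 = 0.10, a_31 = 40/400 = 0.10, a_41 = 180/400 = 0.45
  a_12 = 32.5/325 = 0.10, a_22 = 48.75/325 = 0.15, a_32 = 97.5/325 = 0.30, a_42 = 65/325 = 0.20
  a_13 = 0/725 = 0.00, a_23 = 36.25/725 = 0.05, a_33 = 326.25/725 = 0.45, a_43 = 0/725 = 0.00
  a_14 = 212.5/850 = 0.25, a_24 = 85/850 = 0.10, a_34 = 255/850 = 0.30, a_44 = 42.5/850 = 0.05
I − A =
  [   0.90    -0.10     0.00    -0.25]
  [  -0.10     0.85    -0.05    -0.10]
  [  -0.10    -0.30     0.55    -0.30]
  [  -0.45    -0.20     0.00     0.95]
Compute the cofactors C_ij = (−1)^(i+j)·(3×3 minor ij) of I−A; the adjugate is their transpose:
adj(I−A) = Cᵀ =
  [ 0.415875   0.079750   0.007250   0.120125]
  [ 0.088500   0.408375   0.037125   0.078000]
  [ 0.241500   0.304750   0.594125   0.283250]
  [ 0.215625   0.123750   0.011250   0.401250]
det(I−A) = Σ_j (I−A)_1j·C_1j = (0.90)(0.415875) + (-0.10)(0.088500) + (0.00)(0.241500) + (-0.25)(0.215625) = 0.31153125
(I − A)⁻¹ = adj(I−A) / det(I−A) ≈
  [   1.3349     0.2560     0.0233     0.3856]
  [   0.2841     1.3109     0.1192     0.2504]
  [   0.7752     0.9782     1.9071     0.9092]
  [   0.6921     0.3972     0.0361     1.2880]
Δx = (I − A)⁻¹ Δd with Δd having +80 in the Textiles component and 0 elsewhere.
So Δx_2 = L_22 · (+80), where L_22 = adj(I−A)_22 / det(I−A) = 0.408375 / 0.31153125.
Δx_2 = 0.408375 × (+80) / 0.31153125 = 32.67 / 0.31153125 ≈ 104.87.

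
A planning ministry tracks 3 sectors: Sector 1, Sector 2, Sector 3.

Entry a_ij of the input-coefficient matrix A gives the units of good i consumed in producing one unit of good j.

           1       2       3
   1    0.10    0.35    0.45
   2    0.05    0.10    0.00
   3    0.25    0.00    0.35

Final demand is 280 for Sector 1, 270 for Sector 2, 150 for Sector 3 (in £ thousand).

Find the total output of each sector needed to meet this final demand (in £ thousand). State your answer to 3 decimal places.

I − A =
  [   0.90    -0.35    -0.45]
  [  -0.05     0.90     0.00]
  [  -0.25     0.00     0.65]
Cofactors of I−A, C_ij = (−1)^(i+j)·(minor ij) (rows/columns in the sector order above):
  C_11 = (0.90)(0.65) − (0.00)(0.00) = 0.5850
  C_12 = −[(-0.05)(0.65) − (0.00)(-0.25)] = 0.0325
  C_13 = (-0.05)(0.00) − (0.90)(-0.25) = 0.2250
  C_21 = −[(-0.35)(0.65) − (-0.45)(0.00)] = 0.2275
  C_22 = (0.90)(0.65) − (-0.45)(-0.25) = 0.4725
  C_23 = −[(0.90)(0.00) − (-0.35)(-0.25)] = 0.0875
  C_31 = (-0.35)(0.00) − (-0.45)(0.90) = 0.4050
  C_32 = −[(0.90)(0.00) − (-0.45)(-0.05)] = 0.0225
  C_33 = (0.90)(0.90) − (-0.35)(-0.05) = 0.7925
det(I−A) = Σ_j (I−A)_1j·C_1j = (0.90)(0.5850) + (-0.35)(0.0325) + (-0.45)(0.2250) = 0.413875
adj(I−A) = Cᵀ =
  [ 0.5850   0.2275   0.4050]
  [ 0.0325   0.4725   0.0225]
  [ 0.2250   0.0875   0.7925]
(I − A)⁻¹ = adj(I−A) / det(I−A) ≈
  [   1.4135     0.5497     0.9786]
  [   0.0785     1.1416     0.0544]
  [   0.5436     0.2114     1.9148]
x = (I − A)⁻¹ d = adj(I−A)·d / det(I−A), with det(I−A) = 0.413875:
  x_1 = (0.5850·280 + 0.2275·270 + 0.4050·150) / 0.413875 = 285.975 / 0.413875 ≈ 690.969
  x_2 = (0.0325·280 + 0.4725·270 + 0.0225·150) / 0.413875 = 140.05 / 0.413875 ≈ 338.387
  x_3 = (0.2250·280 + 0.0875·270 + 0.7925·150) / 0.413875 = 205.50 / 0.413875 ≈ 496.527

x_1 = 690.969, x_2 = 338.387, x_3 = 496.527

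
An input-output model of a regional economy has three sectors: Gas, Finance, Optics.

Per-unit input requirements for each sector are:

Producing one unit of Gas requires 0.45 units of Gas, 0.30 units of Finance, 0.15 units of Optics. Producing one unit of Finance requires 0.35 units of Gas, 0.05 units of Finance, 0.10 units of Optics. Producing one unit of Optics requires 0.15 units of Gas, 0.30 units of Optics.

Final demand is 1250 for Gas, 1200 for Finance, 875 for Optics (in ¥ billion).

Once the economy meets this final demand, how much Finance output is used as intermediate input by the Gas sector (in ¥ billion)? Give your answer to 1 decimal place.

I − A =
  [   0.55    -0.35    -0.15]
  [  -0.30     0.95     0.00]
  [  -0.15    -0.10     0.70]
Cofactors of I−A, C_ij = (−1)^(i+j)·(minor ij) (rows/columns in the sector order above):
  C_11 = (0.95)(0.70) − (0.00)(-0.10) = 0.6650
  C_12 = −[(-0.30)(0.70) − (0.00)(-0.15)] = 0.2100
  C_13 = (-0.30)(-0.10) − (0.95)(-0.15) = 0.1725
  C_21 = −[(-0.35)(0.70) − (-0.15)(-0.10)] = 0.2600
  C_22 = (0.55)(0.70) − (-0.15)(-0.15) = 0.3625
  C_23 = −[(0.55)(-0.10) − (-0.35)(-0.15)] = 0.1075
  C_31 = (-0.35)(0.00) − (-0.15)(0.95) = 0.1425
  C_32 = −[(0.55)(0.00) − (-0.15)(-0.30)] = 0.0450
  C_33 = (0.55)(0.95) − (-0.35)(-0.30) = 0.4175
det(I−A) = Σ_j (I−A)_1j·C_1j = (0.55)(0.6650) + (-0.35)(0.2100) + (-0.15)(0.1725) = 0.266375
adj(I−A) = Cᵀ =
  [ 0.6650   0.2600   0.1425]
  [ 0.2100   0.3625   0.0450]
  [ 0.1725   0.1075   0.4175]
(I − A)⁻¹ = adj(I−A) / det(I−A) ≈
  [   2.4965     0.9761     0.5350]
  [   0.7884     1.3609     0.1689]
  [   0.6476     0.4036     1.5673]
First solve x = (I − A)⁻¹ d = adj(I−A)·d / det(I−A); in particular x_G = (0.6650·1250 + 0.2600·1200 + 0.1425·875) / 0.266375 = 1267.9375 / 0.266375 ≈ 4759.972.
Intermediate flow from F to G: z_FG = a_FG · x_G = 0.30 × 1267.9375 / 0.266375 = 380.38125 / 0.266375 ≈ 1428.0.

z_FG = 1428.0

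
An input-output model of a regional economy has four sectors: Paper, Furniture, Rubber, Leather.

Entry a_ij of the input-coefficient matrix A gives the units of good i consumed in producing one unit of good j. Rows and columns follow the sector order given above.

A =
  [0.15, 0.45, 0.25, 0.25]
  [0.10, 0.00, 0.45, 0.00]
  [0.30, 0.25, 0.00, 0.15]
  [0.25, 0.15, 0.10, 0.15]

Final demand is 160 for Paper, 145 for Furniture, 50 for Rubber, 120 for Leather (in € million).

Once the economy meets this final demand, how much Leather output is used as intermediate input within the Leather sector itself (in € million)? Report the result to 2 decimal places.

I − A =
  [   0.85    -0.45    -0.25    -0.25]
  [  -0.10     1.00    -0.45     0.00]
  [  -0.30    -0.25     1.00    -0.15]
  [  -0.25    -0.15    -0.10     0.85]
Compute the cofactors C_ij = (−1)^(i+j)·(3×3 minor ij) of I−A; the adjugate is their transpose:
adj(I−A) = Cᵀ =
  [ 0.729250   0.478250   0.426500   0.289750]
  [ 0.215125   0.566625   0.320750   0.119875]
  [ 0.316000   0.327000   0.618000   0.202000]
  [ 0.289625   0.279125   0.254750   0.567375]
det(I−A) = Σ_j (I−A)_1j·C_1j = (0.85)(0.729250) + (-0.45)(0.215125) + (-0.25)(0.316000) + (-0.25)(0.289625) = 0.37165
(I − A)⁻¹ = adj(I−A) / det(I−A) ≈
  [   1.9622     1.2868     1.1476     0.7796]
  [   0.5788     1.5246     0.8630     0.3225]
  [   0.8503     0.8799     1.6629     0.5435]
  [   0.7793     0.7510     0.6855     1.5266]
First solve x = (I − A)⁻¹ d = adj(I−A)·d / det(I−A); in particular x_L = (0.289625·160 + 0.279125·145 + 0.254750·50 + 0.567375·120) / 0.37165 = 167.635625 / 0.37165 ≈ 451.0578.
Intermediate flow from L to L: z_LL = a_LL · x_L = 0.15 × 167.635625 / 0.37165 = 25.14534375 / 0.37165 ≈ 67.66.

z_LL = 67.66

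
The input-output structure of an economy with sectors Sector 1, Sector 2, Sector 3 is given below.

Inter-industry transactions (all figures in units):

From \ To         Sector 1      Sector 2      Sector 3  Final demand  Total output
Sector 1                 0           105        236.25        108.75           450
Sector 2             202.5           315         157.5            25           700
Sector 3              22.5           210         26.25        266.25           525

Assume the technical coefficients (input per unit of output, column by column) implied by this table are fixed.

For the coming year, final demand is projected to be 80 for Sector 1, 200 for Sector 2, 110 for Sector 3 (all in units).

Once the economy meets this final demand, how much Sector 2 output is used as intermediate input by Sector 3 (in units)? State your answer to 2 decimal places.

Technical coefficients a_ij = z_ij / X_j:
  a_11 = 0/450 = 0.00, a_21 = 202.5/450 = 0.45, a_31 = 22.5/450 = 0.05
  a_12 = 105/700 = 0.15, a_22 = 315/700 = 0.45, a_32 = 210/700 = 0.30
  a_13 = 236.25/525 = 0.45, a_23 = 157.5/525 = 0.30, a_33 = 26.25/525 = 0.05
I − A =
  [   1.00    -0.15    -0.45]
  [  -0.45     0.55    -0.30]
  [  -0.05    -0.30     0.95]
Cofactors of I−A, C_ij = (−1)^(i+j)·(minor ij) (rows/columns in the sector order above):
  C_11 = (0.55)(0.95) − (-0.30)(-0.30) = 0.4325
  C_12 = −[(-0.45)(0.95) − (-0.30)(-0.05)] = 0.4425
  C_13 = (-0.45)(-0.30) − (0.55)(-0.05) = 0.1625
  C_21 = −[(-0.15)(0.95) − (-0.45)(-0.30)] = 0.2775
  C_22 = (1.00)(0.95) − (-0.45)(-0.05) = 0.9275
  C_23 = −[(1.00)(-0.30) − (-0.15)(-0.05)] = 0.3075
  C_31 = (-0.15)(-0.30) − (-0.45)(0.55) = 0.2925
  C_32 = −[(1.00)(-0.30) − (-0.45)(-0.45)] = 0.5025
  C_33 = (1.00)(0.55) − (-0.15)(-0.45) = 0.4825
det(I−A) = Σ_j (I−A)_1j·C_1j = (1.00)(0.4325) + (-0.15)(0.4425) + (-0.45)(0.1625) = 0.2930
adj(I−A) = Cᵀ =
  [ 0.4325   0.2775   0.2925]
  [ 0.4425   0.9275   0.5025]
  [ 0.1625   0.3075   0.4825]
(I − A)⁻¹ = adj(I−A) / det(I−A) ≈
  [   1.4761     0.9471     0.9983]
  [   1.5102     3.1655     1.7150]
  [   0.5546     1.0495     1.6468]
First solve x = (I − A)⁻¹ d = adj(I−A)·d / det(I−A); in particular x_3 = (0.1625·80 + 0.3075·200 + 0.4825·110) / 0.2930 = 127.575 / 0.2930 ≈ 435.4096.
Intermediate flow from 2 to 3: z_23 = a_23 · x_3 = 0.30 × 127.575 / 0.2930 = 38.2725 / 0.2930 ≈ 130.62.

z_23 = 130.62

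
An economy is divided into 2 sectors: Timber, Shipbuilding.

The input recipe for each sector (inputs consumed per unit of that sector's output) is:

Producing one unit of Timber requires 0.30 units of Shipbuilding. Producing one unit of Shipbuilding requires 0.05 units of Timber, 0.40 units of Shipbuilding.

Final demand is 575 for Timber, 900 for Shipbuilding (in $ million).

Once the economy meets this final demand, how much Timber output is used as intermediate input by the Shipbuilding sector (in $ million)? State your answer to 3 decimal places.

I − A =
  [   1.00    -0.05]
  [  -0.30     0.60]
det(I−A) = (1.00)(0.60) − (-0.05)(-0.30) = 0.5850
adj(I−A) = [[0.60, 0.05], [0.30, 1.00]]
(I − A)⁻¹ = adj(I−A) / det(I−A) ≈
  [   1.0256     0.0855]
  [   0.5128     1.7094]
First solve x = (I − A)⁻¹ d = adj(I−A)·d / det(I−A); in particular x_2 = (0.30·575 + 1.00·900) / 0.5850 = 1072.50 / 0.5850 ≈ 1833.33333.
Intermediate flow from 1 to 2: z_12 = a_12 · x_2 = 0.05 × 1072.50 / 0.5850 = 53.625 / 0.5850 ≈ 91.667.

z_12 = 91.667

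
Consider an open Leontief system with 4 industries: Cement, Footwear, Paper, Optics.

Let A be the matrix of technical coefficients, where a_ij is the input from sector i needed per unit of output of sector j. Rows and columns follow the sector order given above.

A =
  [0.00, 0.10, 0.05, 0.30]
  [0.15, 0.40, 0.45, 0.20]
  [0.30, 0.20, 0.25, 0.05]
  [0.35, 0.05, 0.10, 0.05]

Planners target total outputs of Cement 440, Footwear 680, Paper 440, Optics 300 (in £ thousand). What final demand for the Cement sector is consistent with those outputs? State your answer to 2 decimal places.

d_1 = 260.00

I − A =
  [   1.00    -0.10    -0.05    -0.30]
  [  -0.15     0.60    -0.45    -0.20]
  [  -0.30    -0.20     0.75    -0.05]
  [  -0.35    -0.05    -0.10     0.95]
d = (I − A) x:
  d_1 = (+1.00)·440 + (-0.10)·680 + (-0.05)·440 + (-0.30)·300 = 260.00
  d_2 = (-0.15)·440 + (+0.60)·680 + (-0.45)·440 + (-0.20)·300 = 84.00
  d_3 = (-0.30)·440 + (-0.20)·680 + (+0.75)·440 + (-0.05)·300 = 47.00
  d_4 = (-0.35)·440 + (-0.05)·680 + (-0.10)·440 + (+0.95)·300 = 53.00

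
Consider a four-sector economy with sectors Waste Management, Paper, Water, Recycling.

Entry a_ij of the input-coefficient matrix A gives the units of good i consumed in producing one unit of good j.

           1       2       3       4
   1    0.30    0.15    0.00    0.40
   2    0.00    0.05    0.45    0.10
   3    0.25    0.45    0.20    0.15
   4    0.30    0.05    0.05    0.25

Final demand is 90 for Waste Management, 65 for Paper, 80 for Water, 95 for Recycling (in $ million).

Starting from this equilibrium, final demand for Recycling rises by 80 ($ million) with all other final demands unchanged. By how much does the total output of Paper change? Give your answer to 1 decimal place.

I − A =
  [   0.70    -0.15     0.00    -0.40]
  [   0.00     0.95    -0.45    -0.10]
  [  -0.25    -0.45     0.80    -0.15]
  [  -0.30    -0.05    -0.05     0.75]
Compute the cofactors C_ij = (−1)^(i+j)·(3×3 minor ij) of I−A; the adjugate is their transpose:
adj(I−A) = Cᵀ =
  [ 0.401375   0.113875   0.079375   0.245125]
  [ 0.129875   0.313750   0.185750   0.148250]
  [ 0.233125   0.227375   0.376750   0.230000]
  [ 0.184750   0.081625   0.069250   0.373375]
det(I−A) = Σ_j (I−A)_1j·C_1j = (0.70)(0.401375) + (-0.15)(0.129875) + (0.00)(0.233125) + (-0.40)(0.184750) = 0.18758125
(I − A)⁻¹ = adj(I−A) / det(I−A) ≈
  [   2.1397     0.6071     0.4231     1.3068]
  [   0.6924     1.6726     0.9902     0.7903]
  [   1.2428     1.2121     2.0085     1.2261]
  [   0.9849     0.4351     0.3692     1.9905]
Δx = (I − A)⁻¹ Δd with Δd having +80 in the Recycling component and 0 elsewhere.
So Δx_2 = L_24 · (+80), where L_24 = adj(I−A)_24 / det(I−A) = 0.148250 / 0.18758125.
Δx_2 = 0.148250 × (+80) / 0.18758125 = 11.86 / 0.18758125 ≈ 63.2.

Δx_2 = 63.2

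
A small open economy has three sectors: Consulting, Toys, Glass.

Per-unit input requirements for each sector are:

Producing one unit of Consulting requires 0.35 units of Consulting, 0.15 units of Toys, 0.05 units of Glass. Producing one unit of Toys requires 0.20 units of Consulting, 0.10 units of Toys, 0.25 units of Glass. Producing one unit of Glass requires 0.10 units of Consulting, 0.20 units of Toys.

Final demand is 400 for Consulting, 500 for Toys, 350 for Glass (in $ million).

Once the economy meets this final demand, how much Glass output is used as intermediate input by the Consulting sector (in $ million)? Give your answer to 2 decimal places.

z_GC = 48.61

I − A =
  [   0.65    -0.20    -0.10]
  [  -0.15     0.90    -0.20]
  [  -0.05    -0.25     1.00]
Cofactors of I−A, C_ij = (−1)^(i+j)·(minor ij) (rows/columns in the sector order above):
  C_11 = (0.90)(1.00) − (-0.20)(-0.25) = 0.8500
  C_12 = −[(-0.15)(1.00) − (-0.20)(-0.05)] = 0.1600
  C_13 = (-0.15)(-0.25) − (0.90)(-0.05) = 0.0825
  C_21 = −[(-0.20)(1.00) − (-0.10)(-0.25)] = 0.2250
  C_22 = (0.65)(1.00) − (-0.10)(-0.05) = 0.6450
  C_23 = −[(0.65)(-0.25) − (-0.20)(-0.05)] = 0.1725
  C_31 = (-0.20)(-0.20) − (-0.10)(0.90) = 0.1300
  C_32 = −[(0.65)(-0.20) − (-0.10)(-0.15)] = 0.1450
  C_33 = (0.65)(0.90) − (-0.20)(-0.15) = 0.5550
det(I−A) = Σ_j (I−A)_1j·C_1j = (0.65)(0.8500) + (-0.20)(0.1600) + (-0.10)(0.0825) = 0.51225
adj(I−A) = Cᵀ =
  [ 0.8500   0.2250   0.1300]
  [ 0.1600   0.6450   0.1450]
  [ 0.0825   0.1725   0.5550]
(I − A)⁻¹ = adj(I−A) / det(I−A) ≈
  [   1.6593     0.4392     0.2538]
  [   0.3123     1.2592     0.2831]
  [   0.1611     0.3367     1.0835]
First solve x = (I − A)⁻¹ d = adj(I−A)·d / det(I−A); in particular x_C = (0.8500·400 + 0.2250·500 + 0.1300·350) / 0.51225 = 498.00 / 0.51225 ≈ 972.1816.
Intermediate flow from G to C: z_GC = a_GC · x_C = 0.05 × 498.00 / 0.51225 = 24.90 / 0.51225 ≈ 48.61.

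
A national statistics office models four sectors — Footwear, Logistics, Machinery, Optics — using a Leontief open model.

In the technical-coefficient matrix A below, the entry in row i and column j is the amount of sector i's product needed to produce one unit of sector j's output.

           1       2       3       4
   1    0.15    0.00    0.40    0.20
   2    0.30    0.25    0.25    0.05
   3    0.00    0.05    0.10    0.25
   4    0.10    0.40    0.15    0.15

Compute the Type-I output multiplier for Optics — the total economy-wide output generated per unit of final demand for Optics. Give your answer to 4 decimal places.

I − A =
  [   0.85     0.00    -0.40    -0.20]
  [  -0.30     0.75    -0.25    -0.05]
  [   0.00    -0.05     0.90    -0.25]
  [  -0.10    -0.40    -0.15     0.85]
Compute the cofactors C_ij = (−1)^(i+j)·(3×3 minor ij) of I−A; the adjugate is their transpose:
adj(I−A) = Cᵀ =
  [ 0.491625   0.130500   0.289500   0.208500]
  [ 0.229000   0.590375   0.295000   0.175375]
  [ 0.061750   0.120125   0.485875   0.164500]
  [ 0.176500   0.314375   0.258625   0.557125]
det(I−A) = Σ_j (I−A)_1j·C_1j = (0.85)(0.491625) + (0.00)(0.229000) + (-0.40)(0.061750) + (-0.20)(0.176500) = 0.35788125
(I − A)⁻¹ = adj(I−A) / det(I−A) ≈
  [   1.37371     0.36465     0.80893     0.58260]
  [   0.63988     1.64964     0.82430     0.49004]
  [   0.17254     0.33566     1.35764     0.45965]
  [   0.49318     0.87843     0.72266     1.55673]
The output multiplier for sector j is the column-j sum of the Leontief inverse (I − A)⁻¹ = adj(I−A) / det(I−A).
Column 4 of adj(I−A): (0.208500, 0.175375, 0.164500, 0.557125); det(I−A) = 0.35788125.
m_4 = (0.208500 + 0.175375 + 0.164500 + 0.557125) / 0.35788125 = 1.1055 / 0.35788125 ≈ 3.0890.

m_4 = 3.0890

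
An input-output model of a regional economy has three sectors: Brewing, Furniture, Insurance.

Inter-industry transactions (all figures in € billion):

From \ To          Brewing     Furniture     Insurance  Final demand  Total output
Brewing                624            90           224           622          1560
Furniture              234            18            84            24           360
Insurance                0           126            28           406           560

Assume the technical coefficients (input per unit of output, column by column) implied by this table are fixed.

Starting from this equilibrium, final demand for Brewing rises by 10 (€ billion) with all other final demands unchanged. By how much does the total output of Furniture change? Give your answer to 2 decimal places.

Technical coefficients a_ij = z_ij / X_j:
  a_11 = 624/1560 = 0.40, a_21 = 234/1560 = 0.15, a_31 = 0/1560 = 0.00
  a_12 = 90/360 = 0.25, a_22 = 18/360 = 0.05, a_32 = 126/360 = 0.35
  a_13 = 224/560 = 0.40, a_23 = 84/560 = 0.15, a_33 = 28/560 = 0.05
I − A =
  [   0.60    -0.25    -0.40]
  [  -0.15     0.95    -0.15]
  [   0.00    -0.35     0.95]
Cofactors of I−A, C_ij = (−1)^(i+j)·(minor ij) (rows/columns in the sector order above):
  C_11 = (0.95)(0.95) − (-0.15)(-0.35) = 0.8500
  C_12 = −[(-0.15)(0.95) − (-0.15)(0.00)] = 0.1425
  C_13 = (-0.15)(-0.35) − (0.95)(0.00) = 0.0525
  C_21 = −[(-0.25)(0.95) − (-0.40)(-0.35)] = 0.3775
  C_22 = (0.60)(0.95) − (-0.40)(0.00) = 0.5700
  C_23 = −[(0.60)(-0.35) − (-0.25)(0.00)] = 0.2100
  C_31 = (-0.25)(-0.15) − (-0.40)(0.95) = 0.4175
  C_32 = −[(0.60)(-0.15) − (-0.40)(-0.15)] = 0.1500
  C_33 = (0.60)(0.95) − (-0.25)(-0.15) = 0.5325
det(I−A) = Σ_j (I−A)_1j·C_1j = (0.60)(0.8500) + (-0.25)(0.1425) + (-0.40)(0.0525) = 0.453375
adj(I−A) = Cᵀ =
  [ 0.8500   0.3775   0.4175]
  [ 0.1425   0.5700   0.1500]
  [ 0.0525   0.2100   0.5325]
(I − A)⁻¹ = adj(I−A) / det(I−A) ≈
  [   1.8748     0.8326     0.9209]
  [   0.3143     1.2572     0.3309]
  [   0.1158     0.4632     1.1745]
Δx = (I − A)⁻¹ Δd with Δd having +10 in the Brewing component and 0 elsewhere.
So Δx_2 = L_21 · (+10), where L_21 = adj(I−A)_21 / det(I−A) = 0.1425 / 0.453375.
Δx_2 = 0.1425 × (+10) / 0.453375 = 1.425 / 0.453375 ≈ 3.14.

Δx_2 = 3.14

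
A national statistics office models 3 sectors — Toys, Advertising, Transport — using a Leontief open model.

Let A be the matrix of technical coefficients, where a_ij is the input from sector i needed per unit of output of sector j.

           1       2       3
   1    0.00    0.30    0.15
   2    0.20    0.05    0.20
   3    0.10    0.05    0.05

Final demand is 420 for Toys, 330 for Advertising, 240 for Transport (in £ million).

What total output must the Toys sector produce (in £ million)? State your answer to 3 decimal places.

x_1 = 638.986

I − A =
  [   1.00    -0.30    -0.15]
  [  -0.20     0.95    -0.20]
  [  -0.10    -0.05     0.95]
Cofactors of I−A, C_ij = (−1)^(i+j)·(minor ij) (rows/columns in the sector order above):
  C_11 = (0.95)(0.95) − (-0.20)(-0.05) = 0.8925
  C_12 = −[(-0.20)(0.95) − (-0.20)(-0.10)] = 0.2100
  C_13 = (-0.20)(-0.05) − (0.95)(-0.10) = 0.1050
  C_21 = −[(-0.30)(0.95) − (-0.15)(-0.05)] = 0.2925
  C_22 = (1.00)(0.95) − (-0.15)(-0.10) = 0.9350
  C_23 = −[(1.00)(-0.05) − (-0.30)(-0.10)] = 0.0800
  C_31 = (-0.30)(-0.20) − (-0.15)(0.95) = 0.2025
  C_32 = −[(1.00)(-0.20) − (-0.15)(-0.20)] = 0.2300
  C_33 = (1.00)(0.95) − (-0.30)(-0.20) = 0.8900
det(I−A) = Σ_j (I−A)_1j·C_1j = (1.00)(0.8925) + (-0.30)(0.2100) + (-0.15)(0.1050) = 0.81375
adj(I−A) = Cᵀ =
  [ 0.8925   0.2925   0.2025]
  [ 0.2100   0.9350   0.2300]
  [ 0.1050   0.0800   0.8900]
(I − A)⁻¹ = adj(I−A) / det(I−A) ≈
  [   1.0968     0.3594     0.2488]
  [   0.2581     1.1490     0.2826]
  [   0.1290     0.0983     1.0937]
x = (I − A)⁻¹ d = adj(I−A)·d / det(I−A), with det(I−A) = 0.81375:
  x_1 = (0.8925·420 + 0.2925·330 + 0.2025·240) / 0.81375 = 519.975 / 0.81375 ≈ 638.986
  x_2 = (0.2100·420 + 0.9350·330 + 0.2300·240) / 0.81375 = 451.95 / 0.81375 ≈ 555.392
  x_3 = (0.1050·420 + 0.0800·330 + 0.8900·240) / 0.81375 = 284.10 / 0.81375 ≈ 349.124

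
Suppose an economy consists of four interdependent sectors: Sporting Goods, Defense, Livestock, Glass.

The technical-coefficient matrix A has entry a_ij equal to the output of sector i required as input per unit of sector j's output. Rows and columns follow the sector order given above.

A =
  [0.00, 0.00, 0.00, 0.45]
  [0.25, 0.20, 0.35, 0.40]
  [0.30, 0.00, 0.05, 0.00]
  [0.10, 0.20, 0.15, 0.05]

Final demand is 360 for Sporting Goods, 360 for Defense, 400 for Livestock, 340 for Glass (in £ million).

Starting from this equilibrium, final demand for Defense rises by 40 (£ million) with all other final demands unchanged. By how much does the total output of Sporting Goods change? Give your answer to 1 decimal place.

I − A =
  [   1.00     0.00     0.00    -0.45]
  [  -0.25     0.80    -0.35    -0.40]
  [  -0.30     0.00     0.95     0.00]
  [  -0.10    -0.20    -0.15     0.95]
Compute the cofactors C_ij = (−1)^(i+j)·(3×3 minor ij) of I−A; the adjugate is their transpose:
adj(I−A) = Cᵀ =
  [ 0.646000   0.085500   0.085500   0.342000]
  [ 0.381375   0.839500   0.393625   0.534125]
  [ 0.204000   0.027000   0.621500   0.108000]
  [ 0.180500   0.190000   0.190000   0.760000]
det(I−A) = Σ_j (I−A)_1j·C_1j = (1.00)(0.646000) + (0.00)(0.381375) + (0.00)(0.204000) + (-0.45)(0.180500) = 0.564775
(I − A)⁻¹ = adj(I−A) / det(I−A) ≈
  [   1.1438     0.1514     0.1514     0.6056]
  [   0.6753     1.4864     0.6970     0.9457]
  [   0.3612     0.0478     1.1004     0.1912]
  [   0.3196     0.3364     0.3364     1.3457]
Δx = (I − A)⁻¹ Δd with Δd having +40 in the Defense component and 0 elsewhere.
So Δx_1 = L_12 · (+40), where L_12 = adj(I−A)_12 / det(I−A) = 0.085500 / 0.564775.
Δx_1 = 0.085500 × (+40) / 0.564775 = 3.42 / 0.564775 ≈ 6.1.

Δx_1 = 6.1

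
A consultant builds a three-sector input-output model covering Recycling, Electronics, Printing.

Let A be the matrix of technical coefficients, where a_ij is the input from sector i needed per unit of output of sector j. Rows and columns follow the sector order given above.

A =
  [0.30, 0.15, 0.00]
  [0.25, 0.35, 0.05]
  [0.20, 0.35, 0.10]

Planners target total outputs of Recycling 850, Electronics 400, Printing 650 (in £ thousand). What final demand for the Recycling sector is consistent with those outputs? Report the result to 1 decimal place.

d_R = 535.0

I − A =
  [   0.70    -0.15     0.00]
  [  -0.25     0.65    -0.05]
  [  -0.20    -0.35     0.90]
d = (I − A) x:
  d_R = (+0.70)·850 + (-0.15)·400 + (+0.00)·650 = 535.0
  d_E = (-0.25)·850 + (+0.65)·400 + (-0.05)·650 = 15.0
  d_P = (-0.20)·850 + (-0.35)·400 + (+0.90)·650 = 275.0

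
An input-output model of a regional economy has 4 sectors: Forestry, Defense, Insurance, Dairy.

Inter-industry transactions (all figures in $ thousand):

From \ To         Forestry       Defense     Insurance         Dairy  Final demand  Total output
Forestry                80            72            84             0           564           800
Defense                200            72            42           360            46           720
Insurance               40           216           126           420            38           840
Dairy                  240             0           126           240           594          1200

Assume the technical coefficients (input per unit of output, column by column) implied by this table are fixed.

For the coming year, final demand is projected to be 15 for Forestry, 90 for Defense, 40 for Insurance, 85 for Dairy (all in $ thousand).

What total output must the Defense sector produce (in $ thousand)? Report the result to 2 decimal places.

x_2 = 179.49

Technical coefficients a_ij = z_ij / X_j:
  a_11 = 80/800 = 0.10, a_21 = 200/800 = 0.25, a_31 = 40/800 = 0.05, a_41 = 240/800 = 0.30
  a_12 = 72/720 = 0.10, a_22 = 72/720 = 0.10, a_32 = 216/720 = 0.30, a_42 = 0/720 = 0.00
  a_13 = 84/840 = 0.10, a_23 = 42/840 = 0.05, a_33 = 126/840 = 0.15, a_43 = 126/840 = 0.15
  a_14 = 0/1200 = 0.00, a_24 = 360/1200 = 0.30, a_34 = 420/1200 = 0.35, a_44 = 240/1200 = 0.20
I − A =
  [   0.90    -0.10    -0.10     0.00]
  [  -0.25     0.90    -0.05    -0.30]
  [  -0.05    -0.30     0.85    -0.35]
  [  -0.30     0.00    -0.15     0.80]
Compute the cofactors C_ij = (−1)^(i+j)·(3×3 minor ij) of I−A; the adjugate is their transpose:
adj(I−A) = Cᵀ =
  [ 0.539250   0.086750   0.080500   0.067750]
  [ 0.242875   0.550250   0.105500   0.252500]
  [ 0.217500   0.230500   0.619000   0.357250]
  [ 0.243000   0.075750   0.146250   0.641500]
det(I−A) = Σ_j (I−A)_1j·C_1j = (0.90)(0.539250) + (-0.10)(0.242875) + (-0.10)(0.217500) + (0.00)(0.243000) = 0.4392875
(I − A)⁻¹ = adj(I−A) / det(I−A) ≈
  [   1.2276     0.1975     0.1833     0.1542]
  [   0.5529     1.2526     0.2402     0.5748]
  [   0.4951     0.5247     1.4091     0.8132]
  [   0.5532     0.1724     0.3329     1.4603]
x = (I − A)⁻¹ d = adj(I−A)·d / det(I−A), with det(I−A) = 0.4392875:
  x_1 = (0.539250·15 + 0.086750·90 + 0.080500·40 + 0.067750·85) / 0.4392875 = 24.875 / 0.4392875 ≈ 56.63
  x_2 = (0.242875·15 + 0.550250·90 + 0.105500·40 + 0.252500·85) / 0.4392875 = 78.848125 / 0.4392875 ≈ 179.49
  x_3 = (0.217500·15 + 0.230500·90 + 0.619000·40 + 0.357250·85) / 0.4392875 = 79.13375 / 0.4392875 ≈ 180.14
  x_4 = (0.243000·15 + 0.075750·90 + 0.146250·40 + 0.641500·85) / 0.4392875 = 70.84 / 0.4392875 ≈ 161.26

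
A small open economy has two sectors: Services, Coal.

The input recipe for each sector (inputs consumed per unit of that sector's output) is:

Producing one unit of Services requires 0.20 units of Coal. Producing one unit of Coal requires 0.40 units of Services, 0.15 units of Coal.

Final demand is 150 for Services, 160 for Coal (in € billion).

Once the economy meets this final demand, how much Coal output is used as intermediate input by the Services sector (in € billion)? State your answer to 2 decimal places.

I − A =
  [   1.00    -0.40]
  [  -0.20     0.85]
det(I−A) = (1.00)(0.85) − (-0.40)(-0.20) = 0.7700
adj(I−A) = [[0.85, 0.40], [0.20, 1.00]]
(I − A)⁻¹ = adj(I−A) / det(I−A) ≈
  [   1.1039     0.5195]
  [   0.2597     1.2987]
First solve x = (I − A)⁻¹ d = adj(I−A)·d / det(I−A); in particular x_1 = (0.85·150 + 0.40·160) / 0.7700 = 191.50 / 0.7700 ≈ 248.7013.
Intermediate flow from 2 to 1: z_21 = a_21 · x_1 = 0.20 × 191.50 / 0.7700 = 38.30 / 0.7700 ≈ 49.74.

z_21 = 49.74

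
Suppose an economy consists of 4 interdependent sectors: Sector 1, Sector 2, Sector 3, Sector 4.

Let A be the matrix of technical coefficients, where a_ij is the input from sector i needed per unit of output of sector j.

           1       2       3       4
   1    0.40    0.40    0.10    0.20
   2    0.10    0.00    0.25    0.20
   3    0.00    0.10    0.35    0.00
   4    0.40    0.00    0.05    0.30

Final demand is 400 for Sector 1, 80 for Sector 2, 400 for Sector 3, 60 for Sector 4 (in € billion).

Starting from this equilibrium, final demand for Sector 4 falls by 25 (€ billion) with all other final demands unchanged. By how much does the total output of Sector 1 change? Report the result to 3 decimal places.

Δx_1 = -26.124

I − A =
  [   0.60    -0.40    -0.10    -0.20]
  [  -0.10     1.00    -0.25    -0.20]
  [   0.00    -0.10     0.65     0.00]
  [  -0.40     0.00    -0.05     0.70]
Compute the cofactors C_ij = (−1)^(i+j)·(3×3 minor ij) of I−A; the adjugate is their transpose:
adj(I−A) = Cᵀ =
  [ 0.4365   0.1900   0.1540   0.1790]
  [ 0.0975   0.2210   0.1070   0.0910]
  [ 0.0150   0.0340   0.2800   0.0140]
  [ 0.2505   0.1110   0.1080   0.3480]
det(I−A) = Σ_j (I−A)_1j·C_1j = (0.60)(0.4365) + (-0.40)(0.0975) + (-0.10)(0.0150) + (-0.20)(0.2505) = 0.1713
(I − A)⁻¹ = adj(I−A) / det(I−A) ≈
  [   2.5482     1.1092     0.8990     1.0450]
  [   0.5692     1.2901     0.6246     0.5312]
  [   0.0876     0.1985     1.6346     0.0817]
  [   1.4623     0.6480     0.6305     2.0315]
Δx = (I − A)⁻¹ Δd with Δd having -25 in the Sector 4 component and 0 elsewhere.
So Δx_1 = L_14 · (-25), where L_14 = adj(I−A)_14 / det(I−A) = 0.1790 / 0.1713.
Δx_1 = 0.1790 × (-25) / 0.1713 = -4.475 / 0.1713 ≈ -26.124.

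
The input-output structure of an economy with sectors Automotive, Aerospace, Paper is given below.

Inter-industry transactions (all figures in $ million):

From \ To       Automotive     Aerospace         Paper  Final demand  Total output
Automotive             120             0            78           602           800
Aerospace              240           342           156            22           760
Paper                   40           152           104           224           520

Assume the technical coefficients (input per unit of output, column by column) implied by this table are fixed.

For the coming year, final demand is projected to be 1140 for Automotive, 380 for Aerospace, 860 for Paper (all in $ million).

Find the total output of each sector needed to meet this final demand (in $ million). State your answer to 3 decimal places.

x_1 = 1663.735, x_2 = 2595.401, x_3 = 1827.834

Technical coefficients a_ij = z_ij / X_j:
  a_11 = 120/800 = 0.15, a_21 = 240/800 = 0.30, a_31 = 40/800 = 0.05
  a_12 = 0/760 = 0.00, a_22 = 342/760 = 0.45, a_32 = 152/760 = 0.20
  a_13 = 78/520 = 0.15, a_23 = 156/520 = 0.30, a_33 = 104/520 = 0.20
I − A =
  [   0.85     0.00    -0.15]
  [  -0.30     0.55    -0.30]
  [  -0.05    -0.20     0.80]
Cofactors of I−A, C_ij = (−1)^(i+j)·(minor ij) (rows/columns in the sector order above):
  C_11 = (0.55)(0.80) − (-0.30)(-0.20) = 0.3800
  C_12 = −[(-0.30)(0.80) − (-0.30)(-0.05)] = 0.2550
  C_13 = (-0.30)(-0.20) − (0.55)(-0.05) = 0.0875
  C_21 = −[(0.00)(0.80) − (-0.15)(-0.20)] = 0.0300
  C_22 = (0.85)(0.80) − (-0.15)(-0.05) = 0.6725
  C_23 = −[(0.85)(-0.20) − (0.00)(-0.05)] = 0.1700
  C_31 = (0.00)(-0.30) − (-0.15)(0.55) = 0.0825
  C_32 = −[(0.85)(-0.30) − (-0.15)(-0.30)] = 0.3000
  C_33 = (0.85)(0.55) − (0.00)(-0.30) = 0.4675
det(I−A) = Σ_j (I−A)_1j·C_1j = (0.85)(0.3800) + (0.00)(0.2550) + (-0.15)(0.0875) = 0.309875
adj(I−A) = Cᵀ =
  [ 0.3800   0.0300   0.0825]
  [ 0.2550   0.6725   0.3000]
  [ 0.0875   0.1700   0.4675]
(I − A)⁻¹ = adj(I−A) / det(I−A) ≈
  [   1.2263     0.0968     0.2662]
  [   0.8229     2.1702     0.9681]
  [   0.2824     0.5486     1.5087]
x = (I − A)⁻¹ d = adj(I−A)·d / det(I−A), with det(I−A) = 0.309875:
  x_1 = (0.3800·1140 + 0.0300·380 + 0.0825·860) / 0.309875 = 515.55 / 0.309875 ≈ 1663.735
  x_2 = (0.2550·1140 + 0.6725·380 + 0.3000·860) / 0.309875 = 804.25 / 0.309875 ≈ 2595.401
  x_3 = (0.0875·1140 + 0.1700·380 + 0.4675·860) / 0.309875 = 566.40 / 0.309875 ≈ 1827.834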